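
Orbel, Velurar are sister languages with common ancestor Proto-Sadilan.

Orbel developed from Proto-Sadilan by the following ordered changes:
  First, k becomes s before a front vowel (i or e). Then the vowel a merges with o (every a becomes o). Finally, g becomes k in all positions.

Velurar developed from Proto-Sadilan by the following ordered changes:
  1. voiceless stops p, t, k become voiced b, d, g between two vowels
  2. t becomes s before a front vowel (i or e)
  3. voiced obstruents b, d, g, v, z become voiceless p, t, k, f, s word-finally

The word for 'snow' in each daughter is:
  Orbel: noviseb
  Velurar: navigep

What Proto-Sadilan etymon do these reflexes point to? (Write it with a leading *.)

*navikeb

Position 2: Orbel has o, Velurar has a. Velurar preserves a here (none of its changes turn any other segment into a), so the proto-segment is *a.
Position 5: Orbel has s, Velurar has g. Taking the neighbouring segments as reconstructed: Orbel s could go back to *k or *s; Velurar g could go back to *k or *g — the one source consistent with every daughter is *k.
This points to *navikeb. Verify forward in each daughter:
Orbel: *navikeb > naviseb > noviseb  (by palatalisation, vowel merger)
Velurar: *navikeb > navigeb > navigep  (by intervocalic voicing, final devoicing)
*navikeb is the unique common source.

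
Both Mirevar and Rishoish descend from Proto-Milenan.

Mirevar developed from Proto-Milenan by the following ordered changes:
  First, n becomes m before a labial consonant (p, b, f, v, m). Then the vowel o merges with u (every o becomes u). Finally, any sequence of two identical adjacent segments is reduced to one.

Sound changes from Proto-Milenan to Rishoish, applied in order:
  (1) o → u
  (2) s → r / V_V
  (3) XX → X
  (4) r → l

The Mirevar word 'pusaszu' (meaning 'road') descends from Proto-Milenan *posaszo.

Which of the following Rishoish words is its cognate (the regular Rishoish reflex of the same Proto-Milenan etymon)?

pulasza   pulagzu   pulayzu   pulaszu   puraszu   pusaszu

Rishoish: start from *posaszo.
  rule 1 (vowel merger): posaszo → pusaszu
  rule 2 (rhotacism): pusaszu → puraszu
  rule 3: no change — puraszu
  rule 4 (unconditioned shift): puraszu → pulaszu
  ⇒ Rishoish pulaszu
The other candidates each miss or misapply at least one Rishoish change.

pulaszu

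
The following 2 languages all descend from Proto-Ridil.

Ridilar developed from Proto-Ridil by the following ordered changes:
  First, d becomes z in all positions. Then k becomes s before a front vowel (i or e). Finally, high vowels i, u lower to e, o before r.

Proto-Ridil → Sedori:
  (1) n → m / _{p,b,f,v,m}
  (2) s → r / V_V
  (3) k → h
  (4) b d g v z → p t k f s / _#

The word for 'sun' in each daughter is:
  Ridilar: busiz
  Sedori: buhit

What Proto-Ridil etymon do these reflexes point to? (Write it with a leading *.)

Position 5: Ridilar has z, Sedori has t. Taking the neighbouring segments as reconstructed: Ridilar z could go back to *d or *z; Sedori t could go back to *t or *d — the one source consistent with every daughter is *d.
Position 3: Ridilar has s, Sedori has h. Taking the neighbouring segments as reconstructed: Ridilar s could go back to *k or *s; Sedori h could go back to *k or *h — the one source consistent with every daughter is *k.
Verify the candidate proto-form against each daughter:
Ridilar: *bukid > bukiz > busiz  (by unconditioned shift, palatalisation)
Sedori: *bukid > buhid > buhit  (by unconditioned shift, final devoicing)
No other proto-form is consistent with every reflex, so the reconstruction is *bukid.

*bukid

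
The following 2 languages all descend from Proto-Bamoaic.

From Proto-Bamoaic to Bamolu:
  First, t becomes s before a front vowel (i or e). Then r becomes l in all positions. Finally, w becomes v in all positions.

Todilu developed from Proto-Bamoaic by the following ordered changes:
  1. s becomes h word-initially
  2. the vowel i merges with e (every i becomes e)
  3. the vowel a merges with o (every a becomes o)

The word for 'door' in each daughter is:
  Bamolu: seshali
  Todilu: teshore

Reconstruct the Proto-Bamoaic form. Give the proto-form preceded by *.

*teshari

Position 5: Bamolu has a, Todilu has o. Bamolu preserves a here (none of its changes turn any other segment into a), so the proto-segment is *a.
Position 7: Bamolu has i, Todilu has e. Bamolu preserves i here (none of its changes turn any other segment into i), so the proto-segment is *i.
Verify the candidate proto-form against each daughter:
Bamolu: *teshari > seshari > seshali  (by palatalisation, unconditioned shift)
Todilu: *teshari
  teshari (rule 1 does not apply)
  teshari → teshare   [vowel merger]
  teshare → teshore   [vowel merger]
  giving Todilu teshore.
Only *teshari yields all of Bamolu seshali, Todilu teshore.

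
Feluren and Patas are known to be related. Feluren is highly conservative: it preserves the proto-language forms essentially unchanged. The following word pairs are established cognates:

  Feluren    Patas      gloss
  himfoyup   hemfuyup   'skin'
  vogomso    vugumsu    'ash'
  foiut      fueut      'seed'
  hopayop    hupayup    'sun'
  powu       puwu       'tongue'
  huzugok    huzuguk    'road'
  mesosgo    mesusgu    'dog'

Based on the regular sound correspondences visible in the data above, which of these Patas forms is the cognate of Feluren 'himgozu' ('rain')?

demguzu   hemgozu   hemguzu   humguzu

hemguzu

himfoyup ~ hemfuyup — Feluren i corresponds to Patas e after a consonant, before a nasal.
himfoyup ~ hemfuyup, vogomso ~ vugumsu — Feluren o corresponds to Patas u after a consonant, before a consonant other than r, m, n, p, b, f, v.
Applying these to Feluren 'himgozu':
  himgozu → hemgozu   (i→e after a consonant, before a nasal)
  hemgozu → hemguzu   (o→u after a consonant, before a consonant other than r, m, n, p, b, f, v)
So the Patas cognate is 'hemguzu'.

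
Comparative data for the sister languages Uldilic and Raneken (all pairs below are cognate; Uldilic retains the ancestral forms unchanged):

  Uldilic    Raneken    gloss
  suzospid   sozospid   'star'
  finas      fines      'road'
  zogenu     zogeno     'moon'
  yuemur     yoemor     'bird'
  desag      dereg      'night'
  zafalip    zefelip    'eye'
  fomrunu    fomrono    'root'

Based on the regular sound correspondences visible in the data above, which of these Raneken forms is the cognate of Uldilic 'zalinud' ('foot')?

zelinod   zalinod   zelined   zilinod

zelinod

finas ~ fines, desag ~ dereg — Uldilic a corresponds to Raneken e after a consonant, before a consonant other than r, m, n, p, b, f, v.
suzospid ~ sozospid — Uldilic u corresponds to Raneken o after a consonant, before a consonant other than r, m, n, p, b, f, v.
Applying these to Uldilic 'zalinud':
  zalinud → zelinud   (a→e after a consonant, before a consonant other than r, m, n, p, b, f, v)
  zelinud → zelinod   (u→o after a consonant, before a consonant other than r, m, n, p, b, f, v)
So the Raneken cognate is 'zelinod'.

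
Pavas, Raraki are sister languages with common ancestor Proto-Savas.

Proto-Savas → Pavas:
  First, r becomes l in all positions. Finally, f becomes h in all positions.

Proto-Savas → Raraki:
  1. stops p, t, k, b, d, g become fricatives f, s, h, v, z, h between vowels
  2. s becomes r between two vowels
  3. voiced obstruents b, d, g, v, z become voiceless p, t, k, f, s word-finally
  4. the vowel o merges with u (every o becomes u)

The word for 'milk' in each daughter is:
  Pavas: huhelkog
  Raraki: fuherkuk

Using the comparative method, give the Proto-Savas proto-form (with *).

*fuherkog

Position 1: Pavas has h, Raraki has f. Taking the neighbouring segments as reconstructed: Pavas h could go back to *f or *h; Raraki f can only go back to *f — the one source consistent with every daughter is *f.
Position 8: Pavas has g, Raraki has k. Pavas preserves g here (none of its changes turn any other segment into g), so the proto-segment is *g.
Position 5: Pavas has l, Raraki has r. Taking the neighbouring segments as reconstructed: Pavas l could go back to *l or *r; Raraki r can only go back to *r — the one source consistent with every daughter is *r.
Verify the candidate proto-form against each daughter:
Pavas: *fuherkog > fuhelkog > huhelkog  (by unconditioned shift, unconditioned shift)
Raraki: *fuherkog
  fuherkog (rule 1 does not apply)
  fuherkog (rule 2 does not apply)
  fuherkog → fuherkok   [final devoicing]
  fuherkok → fuherkuk   [vowel merger]
  giving Raraki fuherkuk.
Only *fuherkog yields all of Pavas huhelkog, Raraki fuherkuk.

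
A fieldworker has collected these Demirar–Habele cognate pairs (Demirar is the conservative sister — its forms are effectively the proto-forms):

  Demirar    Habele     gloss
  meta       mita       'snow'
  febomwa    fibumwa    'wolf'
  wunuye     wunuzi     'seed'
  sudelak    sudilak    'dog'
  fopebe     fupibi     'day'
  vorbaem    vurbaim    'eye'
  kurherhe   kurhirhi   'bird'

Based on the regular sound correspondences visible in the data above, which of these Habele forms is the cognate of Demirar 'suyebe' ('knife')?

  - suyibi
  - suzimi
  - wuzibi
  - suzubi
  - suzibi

suzibi

wunuye ~ wunuzi — Demirar y corresponds to Habele z between vowels (before a front vowel).
febomwa ~ fibumwa, fopebe ~ fupibi — Demirar e corresponds to Habele i after a consonant, before a labial obstruent.
wunuye ~ wunuzi, fopebe ~ fupibi — Demirar e corresponds to Habele i word-finally.
Applying these to Demirar 'suyebe':
  suyebe → suzebe   (y→z between vowels (before a front vowel))
  suzebe → suzibe   (e→i after a consonant, before a labial obstruent)
  suzibe → suzibi   (e→i word-finally)
So the Habele cognate is 'suzibi'.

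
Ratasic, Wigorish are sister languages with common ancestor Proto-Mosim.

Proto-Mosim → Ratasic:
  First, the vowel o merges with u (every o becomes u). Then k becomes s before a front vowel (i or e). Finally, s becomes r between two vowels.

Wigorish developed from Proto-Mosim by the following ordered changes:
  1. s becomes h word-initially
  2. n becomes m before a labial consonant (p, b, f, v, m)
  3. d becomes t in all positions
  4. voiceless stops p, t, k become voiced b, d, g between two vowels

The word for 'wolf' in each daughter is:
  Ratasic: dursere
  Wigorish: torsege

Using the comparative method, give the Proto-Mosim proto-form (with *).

Position 2: Ratasic has u, Wigorish has o. Wigorish preserves o here (none of its changes turn any other segment into o), so the proto-segment is *o.
Position 6: Ratasic has r, Wigorish has g. Taking the neighbouring segments as reconstructed: Ratasic r could go back to *k or *s or *r; Wigorish g could go back to *k or *g — the one source consistent with every daughter is *k.
Position 1: Ratasic has d, Wigorish has t. Ratasic preserves d here (none of its changes turn any other segment into d), so the proto-segment is *d.
Continuing position by position gives *dorseke; check it forward:
Ratasic: *dorseke
  dorseke → durseke   [vowel merger]
  durseke → dursese   [palatalisation]
  dursese → dursere   [rhotacism]
  giving Ratasic dursere.
Wigorish: start from *dorseke.
  rule 1: no change — dorseke
  rule 2: no change — dorseke
  rule 3 (unconditioned shift): dorseke → torseke
  rule 4 (intervocalic voicing): torseke → torsege
  ⇒ Wigorish torsege
Only *dorseke yields all of Ratasic dursere, Wigorish torsege.

*dorseke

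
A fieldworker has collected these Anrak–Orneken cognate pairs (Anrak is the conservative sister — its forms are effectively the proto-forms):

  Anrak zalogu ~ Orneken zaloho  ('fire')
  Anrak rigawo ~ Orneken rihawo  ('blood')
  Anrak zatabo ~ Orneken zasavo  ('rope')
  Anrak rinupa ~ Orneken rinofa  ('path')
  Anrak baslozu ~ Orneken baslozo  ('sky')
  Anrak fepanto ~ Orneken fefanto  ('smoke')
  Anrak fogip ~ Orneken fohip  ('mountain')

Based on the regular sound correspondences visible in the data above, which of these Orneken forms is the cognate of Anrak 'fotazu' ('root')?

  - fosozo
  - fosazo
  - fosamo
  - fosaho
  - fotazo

zatabo ~ zasavo — Anrak t corresponds to Orneken s between vowels (before a back vowel).
zalogu ~ zaloho, baslozu ~ baslozo — Anrak u corresponds to Orneken o word-finally.
Applying these to Anrak 'fotazu':
  fotazu → fosazu   (t→s between vowels (before a back vowel))
  fosazu → fosazo   (u→o word-finally)
So the Orneken cognate is 'fosazo'.

fosazo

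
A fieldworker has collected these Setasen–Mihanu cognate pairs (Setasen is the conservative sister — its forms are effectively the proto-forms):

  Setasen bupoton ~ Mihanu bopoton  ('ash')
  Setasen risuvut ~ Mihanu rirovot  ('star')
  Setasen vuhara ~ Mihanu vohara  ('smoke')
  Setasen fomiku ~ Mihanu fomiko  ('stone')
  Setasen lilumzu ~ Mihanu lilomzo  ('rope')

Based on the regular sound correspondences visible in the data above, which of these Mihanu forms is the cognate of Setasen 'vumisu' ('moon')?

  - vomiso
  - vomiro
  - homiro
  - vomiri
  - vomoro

lilumzu ~ lilomzo — Setasen u corresponds to Mihanu o after a consonant, before a nasal.
risuvut ~ rirovot — Setasen s corresponds to Mihanu r between vowels (before a back vowel).
fomiku ~ fomiko, lilumzu ~ lilomzo — Setasen u corresponds to Mihanu o word-finally.
Applying these to Setasen 'vumisu':
  vumisu → vomisu   (u→o after a consonant, before a nasal)
  vomisu → vomiru   (s→r between vowels (before a back vowel))
  vomiru → vomiro   (u→o word-finally)
So the Mihanu cognate is 'vomiro'.

vomiro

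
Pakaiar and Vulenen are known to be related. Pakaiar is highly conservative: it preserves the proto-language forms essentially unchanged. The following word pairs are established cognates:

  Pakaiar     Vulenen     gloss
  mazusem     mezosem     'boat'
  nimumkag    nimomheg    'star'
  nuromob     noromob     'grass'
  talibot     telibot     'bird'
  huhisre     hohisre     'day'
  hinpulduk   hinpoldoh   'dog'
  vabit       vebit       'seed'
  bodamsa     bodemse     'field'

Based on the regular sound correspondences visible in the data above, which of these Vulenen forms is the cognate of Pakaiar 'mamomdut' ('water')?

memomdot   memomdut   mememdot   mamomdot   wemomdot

memomdot

bodamsa ~ bodemse — Pakaiar a corresponds to Vulenen e after a consonant, before a nasal.
mazusem ~ mezosem, huhisre ~ hohisre — Pakaiar u corresponds to Vulenen o after a consonant, before a consonant other than r, m, n, p, b, f, v.
Applying these to Pakaiar 'mamomdut':
  mamomdut → memomdut   (a→e after a consonant, before a nasal)
  memomdut → memomdot   (u→o after a consonant, before a consonant other than r, m, n, p, b, f, v)
So the Vulenen cognate is 'memomdot'.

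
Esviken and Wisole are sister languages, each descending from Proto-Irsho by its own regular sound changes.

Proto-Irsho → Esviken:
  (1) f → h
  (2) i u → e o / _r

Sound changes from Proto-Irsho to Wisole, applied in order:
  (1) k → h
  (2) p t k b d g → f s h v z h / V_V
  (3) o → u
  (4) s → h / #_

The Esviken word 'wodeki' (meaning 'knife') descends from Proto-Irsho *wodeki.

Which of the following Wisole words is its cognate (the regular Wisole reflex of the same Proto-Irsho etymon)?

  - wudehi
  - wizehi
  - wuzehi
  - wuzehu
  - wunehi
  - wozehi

Wisole: start from *wodeki.
  rule 1 (unconditioned shift): wodeki → wodehi
  rule 2 (intervocalic lenition): wodehi → wozehi
  rule 3 (vowel merger): wozehi → wuzehi
  rule 4: no change — wuzehi
  ⇒ Wisole wuzehi

wuzehi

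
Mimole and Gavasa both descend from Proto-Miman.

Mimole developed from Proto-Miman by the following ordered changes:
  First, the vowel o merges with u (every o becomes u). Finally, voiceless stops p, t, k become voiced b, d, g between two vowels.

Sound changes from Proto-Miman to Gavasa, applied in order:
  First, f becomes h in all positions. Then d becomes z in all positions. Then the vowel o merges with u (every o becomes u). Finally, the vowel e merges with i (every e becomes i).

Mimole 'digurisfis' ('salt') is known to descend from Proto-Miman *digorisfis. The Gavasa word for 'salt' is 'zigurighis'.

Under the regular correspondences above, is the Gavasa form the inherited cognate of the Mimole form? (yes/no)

Derive the expected Gavasa reflex of *digorisfis:
Gavasa: start from *digorisfis.
  rule 1 (unconditioned shift): digorisfis → digorishis
  rule 2 (unconditioned shift): digorishis → zigorishis
  rule 3 (vowel merger): zigorishis → zigurishis
  rule 4: no change — zigurishis
  ⇒ Gavasa zigurishis
The regular Gavasa reflex would be 'zigurishis', but the attested form is 'zigurighis'. The correspondence is irregular, so they are not cognates (the Gavasa form has a different source).

no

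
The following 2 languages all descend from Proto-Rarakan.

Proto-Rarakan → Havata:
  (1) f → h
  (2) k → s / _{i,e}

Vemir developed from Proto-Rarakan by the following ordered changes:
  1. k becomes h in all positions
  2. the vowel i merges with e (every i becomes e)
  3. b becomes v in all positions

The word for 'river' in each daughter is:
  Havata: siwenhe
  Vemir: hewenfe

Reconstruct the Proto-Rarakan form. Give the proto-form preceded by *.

*kiwenfe

Position 2: Havata has i, Vemir has e. Havata preserves i here (none of its changes turn any other segment into i), so the proto-segment is *i.
Position 6: Havata has h, Vemir has f. Vemir preserves f here (none of its changes turn any other segment into f), so the proto-segment is *f.
Position 1: Havata has s, Vemir has h. Taking the neighbouring segments as reconstructed: Havata s could go back to *k or *s; Vemir h could go back to *k or *h — the one source consistent with every daughter is *k.
Verify the candidate proto-form against each daughter:
Havata: start from *kiwenfe.
  rule 1 (unconditioned shift): kiwenfe → kiwenhe
  rule 2 (palatalisation): kiwenhe → siwenhe
  ⇒ Havata siwenhe
Vemir: *kiwenfe
  kiwenfe → hiwenfe   [unconditioned shift]
  hiwenfe → hewenfe   [vowel merger]
  hewenfe (rule 3 does not apply)
  giving Vemir hewenfe.
No other proto-form is consistent with every reflex, so the reconstruction is *kiwenfe.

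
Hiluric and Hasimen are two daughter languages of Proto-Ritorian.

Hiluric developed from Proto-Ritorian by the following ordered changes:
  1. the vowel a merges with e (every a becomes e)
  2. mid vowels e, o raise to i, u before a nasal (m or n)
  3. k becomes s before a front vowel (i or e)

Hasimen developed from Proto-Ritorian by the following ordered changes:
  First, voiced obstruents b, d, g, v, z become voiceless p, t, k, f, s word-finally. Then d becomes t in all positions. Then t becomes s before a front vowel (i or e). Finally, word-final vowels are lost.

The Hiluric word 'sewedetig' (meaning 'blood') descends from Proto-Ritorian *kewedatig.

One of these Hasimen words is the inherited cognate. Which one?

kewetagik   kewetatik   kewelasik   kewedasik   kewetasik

kewetasik

Hasimen: *kewedatig > kewedatik > kewetatik > kewetasik  (by final devoicing, unconditioned shift, palatalisation)
Among the options, 'kewetasik' alone shows every Hasimen change applied in order.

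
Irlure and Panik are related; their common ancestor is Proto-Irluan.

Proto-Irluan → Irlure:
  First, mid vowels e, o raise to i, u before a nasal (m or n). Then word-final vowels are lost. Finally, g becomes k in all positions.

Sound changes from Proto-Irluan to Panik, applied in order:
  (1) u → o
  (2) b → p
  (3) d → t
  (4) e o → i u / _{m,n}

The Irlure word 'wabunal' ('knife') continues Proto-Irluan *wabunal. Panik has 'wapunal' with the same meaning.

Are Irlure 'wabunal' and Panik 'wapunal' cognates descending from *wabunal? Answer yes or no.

yes

Derive the expected Panik reflex of *wabunal:
Panik: *wabunal
  wabunal → wabonal   [vowel merger]
  wabonal → waponal   [unconditioned shift]
  waponal (rule 3 does not apply)
  waponal → wapunal   [pre-nasal raising]
  giving Panik wapunal.
Panik 'wapunal' matches the regular reflex exactly, so the pair is cognate.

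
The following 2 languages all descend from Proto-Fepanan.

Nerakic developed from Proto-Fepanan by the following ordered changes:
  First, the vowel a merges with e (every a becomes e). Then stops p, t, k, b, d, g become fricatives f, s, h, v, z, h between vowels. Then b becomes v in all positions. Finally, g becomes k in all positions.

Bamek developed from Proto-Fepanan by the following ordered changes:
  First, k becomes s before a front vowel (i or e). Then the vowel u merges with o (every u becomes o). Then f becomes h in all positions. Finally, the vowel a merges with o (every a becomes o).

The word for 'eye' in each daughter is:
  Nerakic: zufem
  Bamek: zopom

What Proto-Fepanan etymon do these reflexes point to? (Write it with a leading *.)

Position 4: Nerakic has e, Bamek has o. Taking the neighbouring segments as reconstructed: Nerakic e could go back to *a or *e; Bamek o could go back to *a or *o or *u — the one source consistent with every daughter is *a.
Position 3: Nerakic has f, Bamek has p. Bamek preserves p here (none of its changes turn any other segment into p), so the proto-segment is *p.
Position 2: Nerakic has u, Bamek has o. Nerakic preserves u here (none of its changes turn any other segment into u), so the proto-segment is *u.
This points to *zupam. Verify forward in each daughter:
Nerakic: *zupam > zupem > zufem  (by vowel merger, intervocalic lenition)
Bamek: *zupam
  zupam (rule 1 does not apply)
  zupam → zopam   [vowel merger]
  zopam (rule 3 does not apply)
  zopam → zopom   [vowel merger]
  giving Bamek zopom.
No other proto-form is consistent with every reflex, so the reconstruction is *zupam.

*zupam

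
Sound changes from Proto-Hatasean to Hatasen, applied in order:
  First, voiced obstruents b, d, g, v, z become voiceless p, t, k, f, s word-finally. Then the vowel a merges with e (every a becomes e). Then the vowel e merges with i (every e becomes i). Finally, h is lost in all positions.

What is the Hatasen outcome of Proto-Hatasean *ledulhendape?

Hatasen: *ledulhendape
  ledulhendape (rule 1 does not apply)
  ledulhendape → ledulhendepe   [vowel merger]
  ledulhendepe → lidulhindipi   [vowel merger]
  lidulhindipi → lidulindipi   [h-loss]
  giving Hatasen lidulindipi.

lidulindipi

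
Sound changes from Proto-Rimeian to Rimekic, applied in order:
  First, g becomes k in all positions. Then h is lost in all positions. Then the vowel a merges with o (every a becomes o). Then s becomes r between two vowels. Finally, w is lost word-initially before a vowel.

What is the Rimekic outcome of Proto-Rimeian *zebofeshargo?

zeboferorko

Rimekic: *zebofeshargo
  zebofeshargo → zebofesharko   [unconditioned shift]
  zebofesharko → zebofesarko   [h-loss]
  zebofesarko → zebofesorko   [vowel merger]
  zebofesorko → zeboferorko   [rhotacism]
  zeboferorko (rule 5 does not apply)
  giving Rimekic zeboferorko.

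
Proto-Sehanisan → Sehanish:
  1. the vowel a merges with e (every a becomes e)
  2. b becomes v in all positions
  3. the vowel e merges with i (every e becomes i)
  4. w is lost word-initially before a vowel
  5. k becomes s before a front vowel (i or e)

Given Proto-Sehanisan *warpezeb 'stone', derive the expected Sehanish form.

Sehanish: start from *warpezeb.
  rule 1 (vowel merger): warpezeb → werpezeb
  rule 2 (unconditioned shift): werpezeb → werpezev
  rule 3 (vowel merger): werpezev → wirpiziv
  rule 4 (glide loss): wirpiziv → irpiziv
  rule 5: no change — irpiziv
  ⇒ Sehanish irpiziv

irpiziv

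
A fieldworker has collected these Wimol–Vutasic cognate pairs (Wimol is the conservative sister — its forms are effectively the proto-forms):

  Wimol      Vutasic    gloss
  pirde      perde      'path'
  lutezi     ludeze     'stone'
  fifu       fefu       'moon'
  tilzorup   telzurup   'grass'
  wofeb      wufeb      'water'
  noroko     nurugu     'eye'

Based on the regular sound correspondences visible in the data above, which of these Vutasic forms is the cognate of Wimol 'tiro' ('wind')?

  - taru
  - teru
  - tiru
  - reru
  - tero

teru

pirde ~ perde — Wimol i corresponds to Vutasic e after a consonant, before r.
noroko ~ nurugu — Wimol o corresponds to Vutasic u word-finally.
Applying these to Wimol 'tiro':
  tiro → tero   (i→e after a consonant, before r)
  tero → teru   (o→u word-finally)
So the Vutasic cognate is 'teru'.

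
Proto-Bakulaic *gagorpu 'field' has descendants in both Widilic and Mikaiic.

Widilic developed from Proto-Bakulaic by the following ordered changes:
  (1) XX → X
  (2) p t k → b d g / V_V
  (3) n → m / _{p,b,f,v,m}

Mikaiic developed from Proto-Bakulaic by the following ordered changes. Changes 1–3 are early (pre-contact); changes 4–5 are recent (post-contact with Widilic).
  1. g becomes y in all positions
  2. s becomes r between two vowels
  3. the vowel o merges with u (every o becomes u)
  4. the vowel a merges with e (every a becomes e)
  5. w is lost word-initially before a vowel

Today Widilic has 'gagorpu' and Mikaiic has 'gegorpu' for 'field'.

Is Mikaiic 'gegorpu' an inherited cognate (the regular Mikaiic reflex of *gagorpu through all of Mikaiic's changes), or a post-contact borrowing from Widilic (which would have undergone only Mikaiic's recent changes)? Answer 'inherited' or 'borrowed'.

borrowed

If inherited, *gagorpu would pass through all of Mikaiic's changes:
Mikaiic: *gagorpu > yayorpu > yayurpu > yeyurpu  (by unconditioned shift, vowel merger, vowel merger)
If borrowed from Widilic 'gagorpu' after the early changes, it would undergo only the recent ones:
  rule 4 (vowel merger): gagorpu → gegorpu
  rule 5 (glide loss): no change (gegorpu)
  ⇒ as a loan: gegorpu
Mikaiic 'gegorpu' matches the loan outcome 'gegorpu', not the inherited 'yeyurpu' — it skipped the early Mikaiic changes, so it was borrowed from Widilic.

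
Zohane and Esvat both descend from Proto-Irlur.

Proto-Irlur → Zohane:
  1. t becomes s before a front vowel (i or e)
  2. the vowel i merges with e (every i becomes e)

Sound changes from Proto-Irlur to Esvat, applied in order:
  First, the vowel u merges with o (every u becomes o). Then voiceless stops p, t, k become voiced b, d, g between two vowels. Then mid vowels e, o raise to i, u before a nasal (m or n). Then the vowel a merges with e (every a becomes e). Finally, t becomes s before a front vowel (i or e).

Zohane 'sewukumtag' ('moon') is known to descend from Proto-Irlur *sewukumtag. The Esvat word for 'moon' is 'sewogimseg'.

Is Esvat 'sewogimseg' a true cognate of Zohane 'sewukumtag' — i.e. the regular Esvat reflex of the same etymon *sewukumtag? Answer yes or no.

no

Derive the expected Esvat reflex of *sewukumtag:
Esvat: start from *sewukumtag.
  rule 1 (vowel merger): sewukumtag → sewokomtag
  rule 2 (intervocalic voicing): sewokomtag → sewogomtag
  rule 3 (pre-nasal raising): sewogomtag → sewogumtag
  rule 4 (vowel merger): sewogumtag → sewogumteg
  rule 5 (palatalisation): sewogumteg → sewogumseg
  ⇒ Esvat sewogumseg
The regular Esvat reflex would be 'sewogumseg', but the attested form is 'sewogimseg'. The correspondence is irregular, so they are not cognates (the Esvat form has a different source).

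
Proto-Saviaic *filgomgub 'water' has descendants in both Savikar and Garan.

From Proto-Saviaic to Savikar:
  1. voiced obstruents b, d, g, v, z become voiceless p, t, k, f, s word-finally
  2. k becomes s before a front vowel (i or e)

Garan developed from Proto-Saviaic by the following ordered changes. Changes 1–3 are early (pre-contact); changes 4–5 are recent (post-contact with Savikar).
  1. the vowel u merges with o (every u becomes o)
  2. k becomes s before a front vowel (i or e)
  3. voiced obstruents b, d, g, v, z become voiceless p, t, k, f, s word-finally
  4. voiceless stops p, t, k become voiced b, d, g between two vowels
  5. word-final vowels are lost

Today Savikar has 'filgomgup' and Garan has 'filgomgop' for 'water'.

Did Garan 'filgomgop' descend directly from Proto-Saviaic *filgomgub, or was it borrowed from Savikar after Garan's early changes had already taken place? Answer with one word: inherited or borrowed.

inherited

If inherited, *filgomgub would pass through all of Garan's changes:
Garan: start from *filgomgub.
  rule 1 (vowel merger): filgomgub → filgomgob
  rule 2: no change — filgomgob
  rule 3 (final devoicing): filgomgob → filgomgop
  rule 4: no change — filgomgop
  rule 5: no change — filgomgop
  ⇒ Garan filgomgop
If borrowed from Savikar 'filgomgup' after the early changes, it would undergo only the recent ones:
  rule 4 (intervocalic voicing): no change (filgomgup)
  rule 5 (apocope): no change (filgomgup)
  ⇒ as a loan: filgomgup
Garan 'filgomgop' matches the inherited outcome exactly, so it is an inherited cognate, not a loan.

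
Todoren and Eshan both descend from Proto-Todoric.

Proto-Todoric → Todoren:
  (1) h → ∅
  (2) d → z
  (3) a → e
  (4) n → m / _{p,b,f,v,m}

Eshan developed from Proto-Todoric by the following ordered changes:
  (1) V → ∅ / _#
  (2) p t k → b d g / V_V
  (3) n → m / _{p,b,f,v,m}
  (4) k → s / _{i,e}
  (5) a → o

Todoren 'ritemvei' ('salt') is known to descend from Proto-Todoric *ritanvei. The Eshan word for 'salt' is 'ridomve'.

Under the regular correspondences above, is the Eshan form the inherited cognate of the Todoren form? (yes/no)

Derive the expected Eshan reflex of *ritanvei:
Eshan: start from *ritanvei.
  rule 1 (apocope): ritanvei → ritanve
  rule 2 (intervocalic voicing): ritanve → ridanve
  rule 3 (nasal place assimilation): ridanve → ridamve
  rule 4: no change — ridamve
  rule 5 (vowel merger): ridamve → ridomve
  ⇒ Eshan ridomve
Eshan 'ridomve' matches the regular reflex exactly, so the pair is cognate.

yes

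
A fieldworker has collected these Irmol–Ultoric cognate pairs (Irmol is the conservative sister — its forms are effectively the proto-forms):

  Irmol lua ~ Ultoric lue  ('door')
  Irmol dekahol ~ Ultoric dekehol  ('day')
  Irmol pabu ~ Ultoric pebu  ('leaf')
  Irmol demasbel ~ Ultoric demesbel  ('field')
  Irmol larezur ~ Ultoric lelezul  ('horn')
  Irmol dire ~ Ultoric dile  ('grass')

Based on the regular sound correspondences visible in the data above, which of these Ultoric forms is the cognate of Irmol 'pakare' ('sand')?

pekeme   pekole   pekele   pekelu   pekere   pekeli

pekele

dekahol ~ dekehol, demasbel ~ demesbel — Irmol a corresponds to Ultoric e after a consonant, before a consonant other than r, m, n, p, b, f, v.
larezur ~ lelezul — Irmol a corresponds to Ultoric e after a consonant, before r.
larezur ~ lelezul, dire ~ dile — Irmol r corresponds to Ultoric l between vowels (before a front vowel).
Applying these to Irmol 'pakare':
  pakare → pekare   (a→e after a consonant, before a consonant other than r, m, n, p, b, f, v)
  pekare → pekere   (a→e after a consonant, before r)
  pekere → pekele   (r→l between vowels (before a front vowel))
So the Ultoric cognate is 'pekele'.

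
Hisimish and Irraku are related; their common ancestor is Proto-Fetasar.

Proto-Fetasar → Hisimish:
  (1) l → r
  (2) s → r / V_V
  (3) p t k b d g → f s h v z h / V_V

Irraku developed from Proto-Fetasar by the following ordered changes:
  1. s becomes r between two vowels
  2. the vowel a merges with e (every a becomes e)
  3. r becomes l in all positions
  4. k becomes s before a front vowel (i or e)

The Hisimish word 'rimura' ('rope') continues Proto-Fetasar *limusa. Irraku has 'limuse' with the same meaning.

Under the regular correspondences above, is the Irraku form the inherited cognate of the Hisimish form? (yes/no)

Derive the expected Irraku reflex of *limusa:
Irraku: *limusa
  limusa → limura   [rhotacism]
  limura → limure   [vowel merger]
  limure → limule   [unconditioned shift]
  limule (rule 4 does not apply)
  giving Irraku limule.
The regular Irraku reflex would be 'limule', but the attested form is 'limuse'. The correspondence is irregular, so they are not cognates (the Irraku form has a different source).

no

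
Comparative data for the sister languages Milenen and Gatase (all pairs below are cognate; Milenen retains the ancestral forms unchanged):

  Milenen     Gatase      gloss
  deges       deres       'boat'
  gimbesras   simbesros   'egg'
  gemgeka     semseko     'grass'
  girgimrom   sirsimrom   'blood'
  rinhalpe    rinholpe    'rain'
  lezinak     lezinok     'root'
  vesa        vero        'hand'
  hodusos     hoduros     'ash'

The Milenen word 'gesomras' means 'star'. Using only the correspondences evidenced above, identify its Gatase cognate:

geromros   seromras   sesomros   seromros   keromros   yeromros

seromros

gemgeka ~ semseko — Milenen g corresponds to Gatase s word-initially before a front vowel.
hodusos ~ hoduros — Milenen s corresponds to Gatase r between vowels (before a back vowel).
gimbesras ~ simbesros, rinhalpe ~ rinholpe — Milenen a corresponds to Gatase o after a consonant, before a consonant other than r, m, n, p, b, f, v.
Applying these to Milenen 'gesomras':
  gesomras → sesomras   (g→s word-initially before a front vowel)
  sesomras → seromras   (s→r between vowels (before a back vowel))
  seromras → seromros   (a→o after a consonant, before a consonant other than r, m, n, p, b, f, v)
So the Gatase cognate is 'seromros'.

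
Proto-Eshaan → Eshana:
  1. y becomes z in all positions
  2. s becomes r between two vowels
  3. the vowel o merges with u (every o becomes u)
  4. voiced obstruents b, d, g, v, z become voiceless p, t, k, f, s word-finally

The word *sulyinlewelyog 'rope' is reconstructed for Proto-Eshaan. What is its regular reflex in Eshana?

sulzinlewelzuk

Eshana: *sulyinlewelyog > sulzinlewelzog > sulzinlewelzug > sulzinlewelzuk  (by unconditioned shift, vowel merger, final devoicing)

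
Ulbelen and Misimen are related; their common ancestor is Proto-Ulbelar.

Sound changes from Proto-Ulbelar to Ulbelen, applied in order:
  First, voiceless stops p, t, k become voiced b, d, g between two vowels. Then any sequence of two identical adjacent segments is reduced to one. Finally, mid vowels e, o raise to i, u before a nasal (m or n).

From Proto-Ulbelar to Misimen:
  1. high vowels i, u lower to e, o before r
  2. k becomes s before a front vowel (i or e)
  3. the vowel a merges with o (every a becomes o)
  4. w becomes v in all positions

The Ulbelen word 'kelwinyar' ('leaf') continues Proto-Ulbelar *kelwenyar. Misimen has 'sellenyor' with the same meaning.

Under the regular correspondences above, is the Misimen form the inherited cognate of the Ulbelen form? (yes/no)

no

Derive the expected Misimen reflex of *kelwenyar:
Misimen: *kelwenyar > selwenyar > selwenyor > selvenyor  (by palatalisation, vowel merger, unconditioned shift)
The regular Misimen reflex would be 'selvenyor', but the attested form is 'sellenyor'. The correspondence is irregular, so they are not cognates (the Misimen form has a different source).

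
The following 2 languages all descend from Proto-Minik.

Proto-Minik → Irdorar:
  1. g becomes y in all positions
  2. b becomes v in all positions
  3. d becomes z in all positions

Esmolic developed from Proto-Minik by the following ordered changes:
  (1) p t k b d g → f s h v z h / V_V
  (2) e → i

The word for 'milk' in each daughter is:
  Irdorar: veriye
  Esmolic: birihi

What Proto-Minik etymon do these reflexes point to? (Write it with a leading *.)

*berige

Position 2: Irdorar has e, Esmolic has i. Irdorar preserves e here (none of its changes turn any other segment into e), so the proto-segment is *e.
Position 5: Irdorar has y, Esmolic has h. Taking the neighbouring segments as reconstructed: Irdorar y could go back to *g or *y; Esmolic h could go back to *k or *g or *h — the one source consistent with every daughter is *g.
This points to *berige. Verify forward in each daughter:
Irdorar: start from *berige.
  rule 1 (unconditioned shift): berige → beriye
  rule 2 (unconditioned shift): beriye → veriye
  rule 3: no change — veriye
  ⇒ Irdorar veriye
Esmolic: start from *berige.
  rule 1 (intervocalic lenition): berige → berihe
  rule 2 (vowel merger): berihe → birihi
  ⇒ Esmolic birihi
*berige is the unique common source.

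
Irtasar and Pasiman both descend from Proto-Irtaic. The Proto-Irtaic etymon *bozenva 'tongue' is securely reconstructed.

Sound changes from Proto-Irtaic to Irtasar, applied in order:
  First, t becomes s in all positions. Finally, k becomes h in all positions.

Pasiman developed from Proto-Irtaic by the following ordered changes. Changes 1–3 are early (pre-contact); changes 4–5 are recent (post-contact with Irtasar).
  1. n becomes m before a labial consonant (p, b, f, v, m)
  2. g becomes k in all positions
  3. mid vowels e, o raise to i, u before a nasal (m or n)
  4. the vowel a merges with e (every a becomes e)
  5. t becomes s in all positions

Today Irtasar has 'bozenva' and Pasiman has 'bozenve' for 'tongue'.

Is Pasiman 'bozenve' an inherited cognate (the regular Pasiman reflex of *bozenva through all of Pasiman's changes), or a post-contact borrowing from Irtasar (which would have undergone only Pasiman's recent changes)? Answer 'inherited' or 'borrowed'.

borrowed

If inherited, *bozenva would pass through all of Pasiman's changes:
Pasiman: start from *bozenva.
  rule 1 (nasal place assimilation): bozenva → bozemva
  rule 2: no change — bozemva
  rule 3 (pre-nasal raising): bozemva → bozimva
  rule 4 (vowel merger): bozimva → bozimve
  rule 5: no change — bozimve
  ⇒ Pasiman bozimve
If borrowed from Irtasar 'bozenva' after the early changes, it would undergo only the recent ones:
  rule 4 (vowel merger): bozenva → bozenve
  rule 5 (unconditioned shift): no change (bozenve)
  ⇒ as a loan: bozenve
Pasiman 'bozenve' matches the loan outcome 'bozenve', not the inherited 'bozimve' — it skipped the early Pasiman changes, so it was borrowed from Irtasar.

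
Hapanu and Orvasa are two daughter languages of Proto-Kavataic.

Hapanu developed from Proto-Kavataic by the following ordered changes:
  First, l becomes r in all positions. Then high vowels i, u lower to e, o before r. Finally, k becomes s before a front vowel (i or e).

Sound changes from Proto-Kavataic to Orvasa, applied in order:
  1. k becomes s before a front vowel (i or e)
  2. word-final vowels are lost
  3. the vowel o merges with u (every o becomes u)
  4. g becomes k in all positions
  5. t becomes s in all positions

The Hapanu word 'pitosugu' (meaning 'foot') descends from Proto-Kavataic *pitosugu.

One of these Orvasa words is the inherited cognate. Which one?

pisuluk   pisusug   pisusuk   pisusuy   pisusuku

Orvasa: *pitosugu > pitosug > pitusug > pitusuk > pisusuk  (by apocope, vowel merger, unconditioned shift, unconditioned shift)

pisusuk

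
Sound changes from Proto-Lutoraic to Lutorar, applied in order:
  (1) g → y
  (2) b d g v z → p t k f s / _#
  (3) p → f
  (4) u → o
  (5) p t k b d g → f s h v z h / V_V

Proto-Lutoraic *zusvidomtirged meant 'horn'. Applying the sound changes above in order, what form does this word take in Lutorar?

Lutorar: start from *zusvidomtirged.
  rule 1 (unconditioned shift): zusvidomtirged → zusvidomtiryed
  rule 2 (final devoicing): zusvidomtiryed → zusvidomtiryet
  rule 3: no change — zusvidomtiryet
  rule 4 (vowel merger): zusvidomtiryet → zosvidomtiryet
  rule 5 (intervocalic lenition): zosvidomtiryet → zosvizomtiryet
  ⇒ Lutorar zosvizomtiryet

zosvizomtiryet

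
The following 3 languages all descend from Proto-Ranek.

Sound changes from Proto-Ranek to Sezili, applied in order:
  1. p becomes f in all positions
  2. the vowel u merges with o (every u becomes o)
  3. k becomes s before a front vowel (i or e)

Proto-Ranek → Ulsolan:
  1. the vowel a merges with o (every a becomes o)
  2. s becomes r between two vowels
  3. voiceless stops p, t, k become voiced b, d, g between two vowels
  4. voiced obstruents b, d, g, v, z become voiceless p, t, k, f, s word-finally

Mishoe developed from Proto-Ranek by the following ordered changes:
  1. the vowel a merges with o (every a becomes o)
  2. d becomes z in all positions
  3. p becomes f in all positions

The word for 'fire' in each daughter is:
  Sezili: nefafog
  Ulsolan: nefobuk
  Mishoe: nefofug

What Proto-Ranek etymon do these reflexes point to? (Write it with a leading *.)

*nefapug

Position 7: Sezili has g, Ulsolan has k, Mishoe has g. Sezili preserves g here (none of its changes turn any other segment into g), so the proto-segment is *g.
Position 5: Sezili has f, Ulsolan has b, Mishoe has f. Taking the neighbouring segments as reconstructed: Sezili f could go back to *p or *f; Ulsolan b could go back to *p or *b; Mishoe f could go back to *p or *f — the one source consistent with every daughter is *p.
Position 6: Sezili has o, Ulsolan has u, Mishoe has u. Ulsolan preserves u here (none of its changes turn any other segment into u), so the proto-segment is *u.
Continuing position by position gives *nefapug; check it forward:
Sezili: start from *nefapug.
  rule 1 (unconditioned shift): nefapug → nefafug
  rule 2 (vowel merger): nefafug → nefafog
  rule 3: no change — nefafog
  ⇒ Sezili nefafog
Ulsolan: start from *nefapug.
  rule 1 (vowel merger): nefapug → nefopug
  rule 2: no change — nefopug
  rule 3 (intervocalic voicing): nefopug → nefobug
  rule 4 (final devoicing): nefobug → nefobuk
  ⇒ Ulsolan nefobuk
Mishoe: start from *nefapug.
  rule 1 (vowel merger): nefapug → nefopug
  rule 2: no change — nefopug
  rule 3 (unconditioned shift): nefopug → nefofug
  ⇒ Mishoe nefofug
Only *nefapug yields all of Sezili nefafog, Ulsolan nefobuk, Mishoe nefofug.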